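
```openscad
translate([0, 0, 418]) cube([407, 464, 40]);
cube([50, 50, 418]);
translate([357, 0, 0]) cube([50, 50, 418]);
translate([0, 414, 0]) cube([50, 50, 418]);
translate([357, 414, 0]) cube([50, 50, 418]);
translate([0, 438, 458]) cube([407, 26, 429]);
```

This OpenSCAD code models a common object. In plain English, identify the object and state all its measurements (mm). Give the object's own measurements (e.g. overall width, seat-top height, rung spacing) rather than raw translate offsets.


A chair. The seat is a 407×464×40 mm slab with its top at z = 458 mm, on four 50×50 mm corner legs (flush with the seat edges, standing on z = 0). A flat backrest 26 mm thick, 429 mm tall, spans the full seat width and rises from the seat top along its +y edge, rear face flush with the rear of the seat.


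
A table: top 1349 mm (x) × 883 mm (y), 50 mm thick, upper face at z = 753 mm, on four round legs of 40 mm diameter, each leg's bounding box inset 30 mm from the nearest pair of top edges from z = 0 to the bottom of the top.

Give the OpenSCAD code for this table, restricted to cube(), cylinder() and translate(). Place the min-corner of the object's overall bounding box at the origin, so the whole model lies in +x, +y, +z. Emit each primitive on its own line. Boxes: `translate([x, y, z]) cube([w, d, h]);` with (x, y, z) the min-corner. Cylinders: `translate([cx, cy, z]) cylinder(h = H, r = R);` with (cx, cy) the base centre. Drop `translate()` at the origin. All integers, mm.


translate([0, 0, 703]) cube([1349, 883, 50]);
translate([50, 50, 0]) cylinder(h = 703, r = 20);
translate([1299, 50, 0]) cylinder(h = 703, r = 20);
translate([50, 833, 0]) cylinder(h = 703, r = 20);
translate([1299, 833, 0]) cylinder(h = 703, r = 20);


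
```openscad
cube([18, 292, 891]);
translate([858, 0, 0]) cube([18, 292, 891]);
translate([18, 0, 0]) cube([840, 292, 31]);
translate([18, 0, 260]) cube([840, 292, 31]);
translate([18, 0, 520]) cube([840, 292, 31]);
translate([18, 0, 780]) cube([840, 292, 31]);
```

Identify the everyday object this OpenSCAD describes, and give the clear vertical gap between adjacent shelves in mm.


A bookshelf. The clear shelf gap is 229 mm.

Two tall side panels with 4 horizontal boards between them — a bookshelf. The first two shelf undersides are at z = 0 and z = 260; with shelf thickness 31, the clear gap is 260 − 0 − 31 = 229 mm.


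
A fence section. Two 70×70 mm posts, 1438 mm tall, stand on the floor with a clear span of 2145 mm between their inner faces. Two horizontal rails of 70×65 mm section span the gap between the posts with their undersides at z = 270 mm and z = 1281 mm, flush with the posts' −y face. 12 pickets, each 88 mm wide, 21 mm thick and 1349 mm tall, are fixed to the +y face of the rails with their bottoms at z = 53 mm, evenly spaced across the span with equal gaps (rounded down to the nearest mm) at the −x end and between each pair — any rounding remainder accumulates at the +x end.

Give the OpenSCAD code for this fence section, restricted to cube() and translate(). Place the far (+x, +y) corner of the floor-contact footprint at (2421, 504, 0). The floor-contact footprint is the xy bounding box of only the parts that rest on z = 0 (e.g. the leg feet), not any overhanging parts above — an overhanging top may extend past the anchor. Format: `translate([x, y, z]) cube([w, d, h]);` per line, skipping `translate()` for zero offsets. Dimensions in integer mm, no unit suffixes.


translate([136, 434, 0]) cube([70, 70, 1438]);
translate([2351, 434, 0]) cube([70, 70, 1438]);
translate([206, 434, 270]) cube([2145, 70, 65]);
translate([206, 434, 1281]) cube([2145, 70, 65]);
translate([289, 504, 53]) cube([88, 21, 1349]);
translate([460, 504, 53]) cube([88, 21, 1349]);
translate([631, 504, 53]) cube([88, 21, 1349]);
translate([802, 504, 53]) cube([88, 21, 1349]);
translate([973, 504, 53]) cube([88, 21, 1349]);
translate([1144, 504, 53]) cube([88, 21, 1349]);
translate([1315, 504, 53]) cube([88, 21, 1349]);
translate([1486, 504, 53]) cube([88, 21, 1349]);
translate([1657, 504, 53]) cube([88, 21, 1349]);
translate([1828, 504, 53]) cube([88, 21, 1349]);
translate([1999, 504, 53]) cube([88, 21, 1349]);
translate([2170, 504, 53]) cube([88, 21, 1349]);


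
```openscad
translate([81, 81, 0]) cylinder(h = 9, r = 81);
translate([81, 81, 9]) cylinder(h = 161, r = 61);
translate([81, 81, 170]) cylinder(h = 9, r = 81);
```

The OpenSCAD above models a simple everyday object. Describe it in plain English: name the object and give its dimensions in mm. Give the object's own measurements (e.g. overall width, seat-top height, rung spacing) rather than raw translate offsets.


A spool: two coaxial disc flanges of radius 81 mm and thickness 9 mm, joined by a core cylinder of radius 61 mm and height 161 mm. The lower flange rests on z = 0 and the three cylinders share a vertical axis.


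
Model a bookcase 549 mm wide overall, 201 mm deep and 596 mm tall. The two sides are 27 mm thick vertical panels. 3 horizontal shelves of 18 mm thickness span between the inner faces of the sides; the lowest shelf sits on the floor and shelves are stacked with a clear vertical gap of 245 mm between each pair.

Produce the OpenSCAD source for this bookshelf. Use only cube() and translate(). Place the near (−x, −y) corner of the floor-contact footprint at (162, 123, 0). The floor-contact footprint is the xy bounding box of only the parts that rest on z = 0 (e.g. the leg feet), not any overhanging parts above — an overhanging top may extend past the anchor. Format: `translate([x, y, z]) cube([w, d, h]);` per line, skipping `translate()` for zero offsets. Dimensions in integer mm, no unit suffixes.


translate([162, 123, 0]) cube([27, 201, 596]);
translate([684, 123, 0]) cube([27, 201, 596]);
translate([189, 123, 0]) cube([495, 201, 18]);
translate([189, 123, 263]) cube([495, 201, 18]);
translate([189, 123, 526]) cube([495, 201, 18]);


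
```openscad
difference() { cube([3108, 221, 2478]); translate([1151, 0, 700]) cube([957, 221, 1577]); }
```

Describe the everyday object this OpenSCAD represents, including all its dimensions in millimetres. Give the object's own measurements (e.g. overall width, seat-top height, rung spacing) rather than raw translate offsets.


A wall 3108 mm long (x), 221 mm thick (y), 2478 mm tall, with a rectangular window opening cut through it. The opening is 957 mm wide and 1577 mm tall; its sill is at z = 700 mm and its near (−x) edge is 1151 mm from the wall's −x end. The opening passes through the full wall thickness.


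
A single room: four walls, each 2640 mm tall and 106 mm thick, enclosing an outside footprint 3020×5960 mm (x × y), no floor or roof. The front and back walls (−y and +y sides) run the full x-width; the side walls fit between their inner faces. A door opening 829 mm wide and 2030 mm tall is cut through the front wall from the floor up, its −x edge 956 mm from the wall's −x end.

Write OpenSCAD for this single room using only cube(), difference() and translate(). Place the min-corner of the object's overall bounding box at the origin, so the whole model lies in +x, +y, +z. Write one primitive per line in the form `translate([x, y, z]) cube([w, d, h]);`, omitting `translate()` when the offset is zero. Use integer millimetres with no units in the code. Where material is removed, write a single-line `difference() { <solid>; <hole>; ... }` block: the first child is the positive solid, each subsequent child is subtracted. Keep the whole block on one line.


difference() { cube([3020, 106, 2640]); translate([956, 0, 0]) cube([829, 106, 2030]); }
translate([0, 5854, 0]) cube([3020, 106, 2640]);
translate([0, 106, 0]) cube([106, 5748, 2640]);
translate([2914, 106, 0]) cube([106, 5748, 2640]);


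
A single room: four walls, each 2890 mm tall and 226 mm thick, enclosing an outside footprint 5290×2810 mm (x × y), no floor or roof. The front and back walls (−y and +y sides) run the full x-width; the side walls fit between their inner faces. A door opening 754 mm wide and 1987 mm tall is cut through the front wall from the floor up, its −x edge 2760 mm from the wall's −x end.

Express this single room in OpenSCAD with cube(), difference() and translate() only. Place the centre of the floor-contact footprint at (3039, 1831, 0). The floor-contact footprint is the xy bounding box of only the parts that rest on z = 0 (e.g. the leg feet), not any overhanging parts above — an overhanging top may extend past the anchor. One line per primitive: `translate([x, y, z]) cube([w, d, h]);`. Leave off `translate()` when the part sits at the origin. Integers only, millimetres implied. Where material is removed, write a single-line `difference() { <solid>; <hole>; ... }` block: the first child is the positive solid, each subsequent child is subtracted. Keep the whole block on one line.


difference() { translate([394, 426, 0]) cube([5290, 226, 2890]); translate([3154, 426, 0]) cube([754, 226, 1987]); }
translate([394, 3010, 0]) cube([5290, 226, 2890]);
translate([394, 652, 0]) cube([226, 2358, 2890]);
translate([5458, 652, 0]) cube([226, 2358, 2890]);


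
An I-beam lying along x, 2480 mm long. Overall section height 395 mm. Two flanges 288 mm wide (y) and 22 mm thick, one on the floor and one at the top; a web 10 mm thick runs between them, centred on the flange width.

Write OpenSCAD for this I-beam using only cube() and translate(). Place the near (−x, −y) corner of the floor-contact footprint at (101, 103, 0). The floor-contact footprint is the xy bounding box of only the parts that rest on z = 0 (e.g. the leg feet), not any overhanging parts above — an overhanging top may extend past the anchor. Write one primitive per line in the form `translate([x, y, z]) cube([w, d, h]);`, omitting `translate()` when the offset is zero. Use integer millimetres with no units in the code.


translate([101, 103, 0]) cube([2480, 288, 22]);
translate([101, 242, 22]) cube([2480, 10, 351]);
translate([101, 103, 373]) cube([2480, 288, 22]);


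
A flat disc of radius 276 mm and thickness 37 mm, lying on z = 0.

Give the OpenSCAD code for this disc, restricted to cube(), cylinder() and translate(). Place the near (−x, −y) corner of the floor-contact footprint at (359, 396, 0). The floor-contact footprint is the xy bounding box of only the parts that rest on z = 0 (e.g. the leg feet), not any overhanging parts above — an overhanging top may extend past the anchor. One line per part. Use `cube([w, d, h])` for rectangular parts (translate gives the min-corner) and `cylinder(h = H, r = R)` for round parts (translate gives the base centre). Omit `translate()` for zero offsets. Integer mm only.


translate([635, 672, 0]) cylinder(h = 37, r = 276);


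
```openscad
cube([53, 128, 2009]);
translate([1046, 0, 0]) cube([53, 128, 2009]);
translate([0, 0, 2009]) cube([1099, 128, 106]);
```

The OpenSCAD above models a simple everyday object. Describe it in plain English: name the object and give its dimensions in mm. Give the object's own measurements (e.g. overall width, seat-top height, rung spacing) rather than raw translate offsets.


A door frame. The clear opening is 993 mm wide and 2009 mm high. Two 53 mm wide jambs, 128 mm deep, stand either side of the opening from the floor to the top of the opening. A 106 mm thick head sits across the top of both jambs, spanning the full outside width of the frame.


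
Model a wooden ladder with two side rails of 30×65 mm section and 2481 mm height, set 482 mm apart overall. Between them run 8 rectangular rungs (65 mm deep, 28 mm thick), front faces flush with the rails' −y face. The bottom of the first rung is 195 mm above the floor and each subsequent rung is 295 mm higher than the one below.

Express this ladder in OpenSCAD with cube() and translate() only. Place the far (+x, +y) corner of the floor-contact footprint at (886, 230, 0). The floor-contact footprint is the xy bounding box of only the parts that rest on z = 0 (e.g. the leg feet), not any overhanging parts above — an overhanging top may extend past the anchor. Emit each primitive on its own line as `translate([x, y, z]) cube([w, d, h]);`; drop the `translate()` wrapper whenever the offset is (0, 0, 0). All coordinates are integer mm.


// rung span = 482 - 2*30 = 422
// rung[k] z = 195 + k*295
translate([404, 165, 0]) cube([30, 65, 2481]);
translate([856, 165, 0]) cube([30, 65, 2481]);
translate([434, 165, 195]) cube([422, 65, 28]);
translate([434, 165, 490]) cube([422, 65, 28]);
translate([434, 165, 785]) cube([422, 65, 28]);
translate([434, 165, 1080]) cube([422, 65, 28]);
translate([434, 165, 1375]) cube([422, 65, 28]);
translate([434, 165, 1670]) cube([422, 65, 28]);
translate([434, 165, 1965]) cube([422, 65, 28]);
translate([434, 165, 2260]) cube([422, 65, 28]);


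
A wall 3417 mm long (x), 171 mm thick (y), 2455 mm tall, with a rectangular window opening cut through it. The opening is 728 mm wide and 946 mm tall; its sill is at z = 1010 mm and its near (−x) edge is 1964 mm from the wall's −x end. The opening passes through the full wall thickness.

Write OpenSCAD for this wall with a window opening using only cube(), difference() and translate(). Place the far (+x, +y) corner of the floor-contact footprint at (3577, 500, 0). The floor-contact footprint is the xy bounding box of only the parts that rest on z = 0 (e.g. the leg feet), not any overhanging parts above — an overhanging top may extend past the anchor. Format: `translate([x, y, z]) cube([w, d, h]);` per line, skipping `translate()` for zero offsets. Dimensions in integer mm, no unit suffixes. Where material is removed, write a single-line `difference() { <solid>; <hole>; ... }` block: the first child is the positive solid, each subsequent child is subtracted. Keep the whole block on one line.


difference() { translate([160, 329, 0]) cube([3417, 171, 2455]); translate([2124, 329, 1010]) cube([728, 171, 946]); }


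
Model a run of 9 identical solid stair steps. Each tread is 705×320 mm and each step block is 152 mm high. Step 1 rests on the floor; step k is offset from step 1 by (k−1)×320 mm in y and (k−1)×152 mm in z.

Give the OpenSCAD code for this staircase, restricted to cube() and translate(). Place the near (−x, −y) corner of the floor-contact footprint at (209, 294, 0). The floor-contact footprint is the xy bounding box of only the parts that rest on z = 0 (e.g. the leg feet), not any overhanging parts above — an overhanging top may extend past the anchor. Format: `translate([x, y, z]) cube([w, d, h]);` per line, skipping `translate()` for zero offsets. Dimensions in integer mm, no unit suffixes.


translate([209, 294, 0]) cube([705, 320, 152]);
translate([209, 614, 152]) cube([705, 320, 152]);
translate([209, 934, 304]) cube([705, 320, 152]);
translate([209, 1254, 456]) cube([705, 320, 152]);
translate([209, 1574, 608]) cube([705, 320, 152]);
translate([209, 1894, 760]) cube([705, 320, 152]);
translate([209, 2214, 912]) cube([705, 320, 152]);
translate([209, 2534, 1064]) cube([705, 320, 152]);
translate([209, 2854, 1216]) cube([705, 320, 152]);


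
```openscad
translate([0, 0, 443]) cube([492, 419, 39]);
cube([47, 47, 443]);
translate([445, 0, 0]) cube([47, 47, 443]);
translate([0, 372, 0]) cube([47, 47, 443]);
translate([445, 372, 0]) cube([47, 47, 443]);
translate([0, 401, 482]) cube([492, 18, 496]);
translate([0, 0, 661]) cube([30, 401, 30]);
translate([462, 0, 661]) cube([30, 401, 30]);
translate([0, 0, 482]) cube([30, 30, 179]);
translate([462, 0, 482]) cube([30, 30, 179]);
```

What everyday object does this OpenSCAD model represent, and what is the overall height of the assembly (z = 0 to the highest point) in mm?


A chair. The overall height is 978 mm.

A slab on four corner posts with a tall panel at the back — a chair. The seat slab sits at z = 443 with thickness 39, and the 496 mm backrest starts at the seat top, so the overall height is 443 + 39 + 496 = 978 mm.


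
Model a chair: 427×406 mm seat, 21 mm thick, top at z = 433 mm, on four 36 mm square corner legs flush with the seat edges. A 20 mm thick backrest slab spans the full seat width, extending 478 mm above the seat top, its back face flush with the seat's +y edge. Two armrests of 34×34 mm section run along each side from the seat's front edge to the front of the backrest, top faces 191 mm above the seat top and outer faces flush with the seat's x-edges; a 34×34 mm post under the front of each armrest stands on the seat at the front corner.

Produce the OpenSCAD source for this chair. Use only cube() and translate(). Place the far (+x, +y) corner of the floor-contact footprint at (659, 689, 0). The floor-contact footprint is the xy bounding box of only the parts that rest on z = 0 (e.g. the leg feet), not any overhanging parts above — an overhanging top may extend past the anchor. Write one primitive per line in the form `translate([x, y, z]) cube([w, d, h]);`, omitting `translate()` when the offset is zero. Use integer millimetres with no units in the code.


translate([232, 283, 412]) cube([427, 406, 21]);
translate([232, 283, 0]) cube([36, 36, 412]);
translate([623, 283, 0]) cube([36, 36, 412]);
translate([232, 653, 0]) cube([36, 36, 412]);
translate([623, 653, 0]) cube([36, 36, 412]);
translate([232, 669, 433]) cube([427, 20, 478]);
translate([232, 283, 590]) cube([34, 386, 34]);
translate([625, 283, 590]) cube([34, 386, 34]);
translate([232, 283, 433]) cube([34, 34, 157]);
translate([625, 283, 433]) cube([34, 34, 157]);


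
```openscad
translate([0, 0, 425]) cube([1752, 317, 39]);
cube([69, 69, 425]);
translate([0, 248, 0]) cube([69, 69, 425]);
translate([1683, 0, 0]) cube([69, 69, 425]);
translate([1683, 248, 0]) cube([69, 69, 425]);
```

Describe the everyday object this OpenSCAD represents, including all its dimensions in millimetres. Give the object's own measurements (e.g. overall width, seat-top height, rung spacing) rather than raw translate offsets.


A bench: a 1752×317 mm seat slab, 39 mm thick, top at z = 464 mm, on four 69×69 mm square legs flush with the seat corners and standing on z = 0.


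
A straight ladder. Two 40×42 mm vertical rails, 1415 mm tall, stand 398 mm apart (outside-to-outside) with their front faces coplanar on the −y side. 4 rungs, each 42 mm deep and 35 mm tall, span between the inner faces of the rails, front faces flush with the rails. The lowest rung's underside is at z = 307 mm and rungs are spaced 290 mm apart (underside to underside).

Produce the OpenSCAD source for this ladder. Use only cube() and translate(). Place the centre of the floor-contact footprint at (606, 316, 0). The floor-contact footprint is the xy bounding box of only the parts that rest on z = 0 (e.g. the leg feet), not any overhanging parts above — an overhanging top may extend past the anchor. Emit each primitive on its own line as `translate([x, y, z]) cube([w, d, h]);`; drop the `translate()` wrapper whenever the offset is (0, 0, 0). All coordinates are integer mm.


// rung span = 398 - 2*40 = 318
// rung[k] z = 307 + k*290
translate([407, 295, 0]) cube([40, 42, 1415]);
translate([765, 295, 0]) cube([40, 42, 1415]);
translate([447, 295, 307]) cube([318, 42, 35]);
translate([447, 295, 597]) cube([318, 42, 35]);
translate([447, 295, 887]) cube([318, 42, 35]);
translate([447, 295, 1177]) cube([318, 42, 35]);


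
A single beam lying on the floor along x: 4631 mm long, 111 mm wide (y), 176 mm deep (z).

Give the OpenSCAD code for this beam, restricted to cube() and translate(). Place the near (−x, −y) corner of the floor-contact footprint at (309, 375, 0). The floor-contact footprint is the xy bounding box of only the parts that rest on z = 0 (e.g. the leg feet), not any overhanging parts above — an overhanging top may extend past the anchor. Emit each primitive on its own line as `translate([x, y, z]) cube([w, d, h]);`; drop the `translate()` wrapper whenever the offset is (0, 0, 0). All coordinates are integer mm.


translate([309, 375, 0]) cube([4631, 111, 176]);


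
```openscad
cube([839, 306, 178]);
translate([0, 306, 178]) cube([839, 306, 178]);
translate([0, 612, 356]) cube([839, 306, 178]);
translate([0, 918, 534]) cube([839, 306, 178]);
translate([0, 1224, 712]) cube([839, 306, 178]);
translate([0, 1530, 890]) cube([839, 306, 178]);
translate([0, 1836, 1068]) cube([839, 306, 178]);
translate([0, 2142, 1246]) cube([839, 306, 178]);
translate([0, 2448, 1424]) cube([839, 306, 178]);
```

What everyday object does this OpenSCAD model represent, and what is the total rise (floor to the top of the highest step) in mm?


A staircase. The total rise is 1602 mm.

9 identical blocks, each offset up and back from the previous — a staircase. Each step is 178 mm tall and there are 9 of them, so the total rise is 9 × 178 = 1602 mm.


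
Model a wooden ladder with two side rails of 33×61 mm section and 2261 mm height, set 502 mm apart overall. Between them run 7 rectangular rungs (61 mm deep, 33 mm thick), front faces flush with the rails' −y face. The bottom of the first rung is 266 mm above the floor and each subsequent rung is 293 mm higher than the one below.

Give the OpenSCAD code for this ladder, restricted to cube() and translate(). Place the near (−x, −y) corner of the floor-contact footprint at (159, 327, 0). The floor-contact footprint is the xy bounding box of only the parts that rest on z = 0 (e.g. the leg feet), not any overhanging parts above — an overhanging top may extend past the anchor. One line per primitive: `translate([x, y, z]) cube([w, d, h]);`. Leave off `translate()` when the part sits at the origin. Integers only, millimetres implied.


// rung span = 502 - 2*33 = 436
// rung[k] z = 266 + k*293
translate([159, 327, 0]) cube([33, 61, 2261]);
translate([628, 327, 0]) cube([33, 61, 2261]);
translate([192, 327, 266]) cube([436, 61, 33]);
translate([192, 327, 559]) cube([436, 61, 33]);
translate([192, 327, 852]) cube([436, 61, 33]);
translate([192, 327, 1145]) cube([436, 61, 33]);
translate([192, 327, 1438]) cube([436, 61, 33]);
translate([192, 327, 1731]) cube([436, 61, 33]);
translate([192, 327, 2024]) cube([436, 61, 33]);


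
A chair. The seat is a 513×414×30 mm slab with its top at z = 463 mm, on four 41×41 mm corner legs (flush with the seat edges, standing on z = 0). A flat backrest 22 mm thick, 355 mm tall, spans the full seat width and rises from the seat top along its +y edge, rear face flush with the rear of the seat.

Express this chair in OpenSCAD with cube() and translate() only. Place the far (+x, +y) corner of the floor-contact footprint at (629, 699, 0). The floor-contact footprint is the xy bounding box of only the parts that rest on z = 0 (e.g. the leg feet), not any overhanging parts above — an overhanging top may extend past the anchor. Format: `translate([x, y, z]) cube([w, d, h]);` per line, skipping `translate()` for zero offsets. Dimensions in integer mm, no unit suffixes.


translate([116, 285, 433]) cube([513, 414, 30]);
translate([116, 285, 0]) cube([41, 41, 433]);
translate([588, 285, 0]) cube([41, 41, 433]);
translate([116, 658, 0]) cube([41, 41, 433]);
translate([588, 658, 0]) cube([41, 41, 433]);
translate([116, 677, 463]) cube([513, 22, 355]);


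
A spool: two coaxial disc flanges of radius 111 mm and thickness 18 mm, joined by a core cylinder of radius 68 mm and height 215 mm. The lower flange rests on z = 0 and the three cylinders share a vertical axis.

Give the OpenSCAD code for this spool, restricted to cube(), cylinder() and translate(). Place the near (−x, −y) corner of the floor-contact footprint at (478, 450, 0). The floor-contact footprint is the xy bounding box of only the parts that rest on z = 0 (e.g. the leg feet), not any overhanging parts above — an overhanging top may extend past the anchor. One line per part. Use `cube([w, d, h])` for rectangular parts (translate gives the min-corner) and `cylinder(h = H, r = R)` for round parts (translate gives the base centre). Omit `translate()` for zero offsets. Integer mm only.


translate([589, 561, 0]) cylinder(h = 18, r = 111);
translate([589, 561, 18]) cylinder(h = 215, r = 68);
translate([589, 561, 233]) cylinder(h = 18, r = 111);


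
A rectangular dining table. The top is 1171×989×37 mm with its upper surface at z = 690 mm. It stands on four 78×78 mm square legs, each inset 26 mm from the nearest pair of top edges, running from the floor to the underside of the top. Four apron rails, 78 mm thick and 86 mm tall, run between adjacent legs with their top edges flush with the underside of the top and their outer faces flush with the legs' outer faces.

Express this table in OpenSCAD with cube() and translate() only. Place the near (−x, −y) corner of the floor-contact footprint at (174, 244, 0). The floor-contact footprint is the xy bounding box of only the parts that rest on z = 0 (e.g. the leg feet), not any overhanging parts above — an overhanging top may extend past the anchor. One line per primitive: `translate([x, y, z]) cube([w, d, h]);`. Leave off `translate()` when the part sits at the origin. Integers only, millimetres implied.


translate([148, 218, 653]) cube([1171, 989, 37]);
translate([174, 244, 0]) cube([78, 78, 653]);
translate([1215, 244, 0]) cube([78, 78, 653]);
translate([174, 1103, 0]) cube([78, 78, 653]);
translate([1215, 1103, 0]) cube([78, 78, 653]);
translate([252, 244, 567]) cube([963, 78, 86]);
translate([252, 1103, 567]) cube([963, 78, 86]);
translate([174, 322, 567]) cube([78, 781, 86]);
translate([1215, 322, 567]) cube([78, 781, 86]);


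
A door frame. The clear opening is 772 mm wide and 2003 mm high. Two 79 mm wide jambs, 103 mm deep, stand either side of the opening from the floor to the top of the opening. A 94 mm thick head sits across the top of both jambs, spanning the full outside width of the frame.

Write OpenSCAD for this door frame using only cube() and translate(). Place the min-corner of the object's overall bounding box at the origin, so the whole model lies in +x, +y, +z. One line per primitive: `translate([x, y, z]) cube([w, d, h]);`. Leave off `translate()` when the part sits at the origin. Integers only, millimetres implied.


cube([79, 103, 2003]);
translate([851, 0, 0]) cube([79, 103, 2003]);
translate([0, 0, 2003]) cube([930, 103, 94]);


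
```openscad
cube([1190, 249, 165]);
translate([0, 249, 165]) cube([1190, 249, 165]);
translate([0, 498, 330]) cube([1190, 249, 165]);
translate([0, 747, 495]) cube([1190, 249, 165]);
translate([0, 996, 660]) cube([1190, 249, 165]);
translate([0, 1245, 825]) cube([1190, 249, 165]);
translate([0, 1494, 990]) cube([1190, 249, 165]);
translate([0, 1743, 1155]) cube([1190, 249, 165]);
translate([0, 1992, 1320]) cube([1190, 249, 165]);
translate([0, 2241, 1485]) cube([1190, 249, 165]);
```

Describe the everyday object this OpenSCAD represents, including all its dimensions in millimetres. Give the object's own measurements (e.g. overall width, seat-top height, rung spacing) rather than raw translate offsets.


A straight staircase of 10 solid steps. Each step is 1190 mm wide (x), 249 mm deep (y, the going) and 165 mm tall (the rise). The first step rests on the floor; each subsequent step sits one going further in +y and one rise higher in +z, directly behind and above the previous step with no overlap.


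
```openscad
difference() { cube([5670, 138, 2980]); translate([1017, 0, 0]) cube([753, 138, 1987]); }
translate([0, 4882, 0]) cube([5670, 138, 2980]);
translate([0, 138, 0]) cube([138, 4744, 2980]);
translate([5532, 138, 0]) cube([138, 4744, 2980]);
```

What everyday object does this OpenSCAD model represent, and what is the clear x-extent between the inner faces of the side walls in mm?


A single room. The interior width is 5394 mm.

Four walls enclosing a rectangle with a door in the front wall — a room. Outside width 5670 minus two 138 mm walls gives 5394 mm.


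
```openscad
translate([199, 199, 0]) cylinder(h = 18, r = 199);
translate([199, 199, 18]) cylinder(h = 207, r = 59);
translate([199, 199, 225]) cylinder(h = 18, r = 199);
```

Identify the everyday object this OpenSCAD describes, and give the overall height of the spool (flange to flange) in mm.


A spool. The overall height is 243 mm.

Three coaxial cylinders, large–small–large — a spool. Two 18 mm flanges and a 207 mm core give 18 + 207 + 18 = 243 mm.


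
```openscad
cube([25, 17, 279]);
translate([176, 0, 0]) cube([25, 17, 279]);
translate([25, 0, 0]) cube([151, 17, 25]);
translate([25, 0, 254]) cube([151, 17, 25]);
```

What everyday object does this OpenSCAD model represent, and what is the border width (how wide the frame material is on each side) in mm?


A picture frame. The border width is 25 mm.

Four thin pieces enclosing a rectangular opening — a picture frame. The two full-height stiles are 279 mm tall; the top rail sits at z = 254 and is 25 mm tall, so the border above the opening is 279 − 254 = 25 mm, matching the stile x-width.


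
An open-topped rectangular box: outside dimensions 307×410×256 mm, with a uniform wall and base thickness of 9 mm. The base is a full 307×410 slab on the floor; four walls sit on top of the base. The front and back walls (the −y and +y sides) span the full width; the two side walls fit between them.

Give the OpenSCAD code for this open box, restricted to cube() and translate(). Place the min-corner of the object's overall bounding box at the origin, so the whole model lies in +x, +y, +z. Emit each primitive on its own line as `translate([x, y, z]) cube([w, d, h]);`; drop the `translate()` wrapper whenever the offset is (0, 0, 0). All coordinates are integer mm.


cube([307, 410, 9]);
translate([0, 0, 9]) cube([307, 9, 247]);
translate([0, 401, 9]) cube([307, 9, 247]);
translate([0, 9, 9]) cube([9, 392, 247]);
translate([298, 9, 9]) cube([9, 392, 247]);


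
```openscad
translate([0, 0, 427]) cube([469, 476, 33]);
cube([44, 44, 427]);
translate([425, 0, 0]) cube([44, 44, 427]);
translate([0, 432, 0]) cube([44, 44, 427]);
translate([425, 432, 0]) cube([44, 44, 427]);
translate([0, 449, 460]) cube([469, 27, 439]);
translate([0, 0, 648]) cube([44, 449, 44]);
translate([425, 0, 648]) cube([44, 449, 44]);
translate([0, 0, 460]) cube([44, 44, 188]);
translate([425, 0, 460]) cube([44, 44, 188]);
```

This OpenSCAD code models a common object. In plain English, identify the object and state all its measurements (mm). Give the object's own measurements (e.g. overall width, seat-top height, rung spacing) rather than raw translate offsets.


A chair. The seat is a 469×476×33 mm slab with its top at z = 460 mm, on four 44×44 mm corner legs (flush with the seat edges, standing on z = 0). A flat backrest 27 mm thick, 439 mm tall, spans the full seat width and rises from the seat top along its +y edge, rear face flush with the rear of the seat. Two armrests of 44×44 mm section run along each side from the seat's front edge to the front of the backrest, top faces 232 mm above the seat top and outer faces flush with the seat's x-edges; a 44×44 mm post under the front of each armrest stands on the seat at the front corner.


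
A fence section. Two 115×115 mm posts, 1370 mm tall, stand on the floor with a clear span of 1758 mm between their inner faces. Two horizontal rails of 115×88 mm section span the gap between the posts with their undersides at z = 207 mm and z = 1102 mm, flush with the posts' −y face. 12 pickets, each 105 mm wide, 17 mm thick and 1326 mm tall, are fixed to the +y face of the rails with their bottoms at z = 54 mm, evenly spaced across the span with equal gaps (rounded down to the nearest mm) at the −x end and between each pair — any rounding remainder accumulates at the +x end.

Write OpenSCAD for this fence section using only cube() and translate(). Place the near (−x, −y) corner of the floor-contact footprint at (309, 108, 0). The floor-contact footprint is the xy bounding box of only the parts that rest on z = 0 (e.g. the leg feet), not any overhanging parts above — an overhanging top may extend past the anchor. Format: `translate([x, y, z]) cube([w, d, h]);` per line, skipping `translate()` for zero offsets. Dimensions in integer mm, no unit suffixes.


translate([309, 108, 0]) cube([115, 115, 1370]);
translate([2182, 108, 0]) cube([115, 115, 1370]);
translate([424, 108, 207]) cube([1758, 115, 88]);
translate([424, 108, 1102]) cube([1758, 115, 88]);
translate([462, 223, 54]) cube([105, 17, 1326]);
translate([605, 223, 54]) cube([105, 17, 1326]);
translate([748, 223, 54]) cube([105, 17, 1326]);
translate([891, 223, 54]) cube([105, 17, 1326]);
translate([1034, 223, 54]) cube([105, 17, 1326]);
translate([1177, 223, 54]) cube([105, 17, 1326]);
translate([1320, 223, 54]) cube([105, 17, 1326]);
translate([1463, 223, 54]) cube([105, 17, 1326]);
translate([1606, 223, 54]) cube([105, 17, 1326]);
translate([1749, 223, 54]) cube([105, 17, 1326]);
translate([1892, 223, 54]) cube([105, 17, 1326]);
translate([2035, 223, 54]) cube([105, 17, 1326]);


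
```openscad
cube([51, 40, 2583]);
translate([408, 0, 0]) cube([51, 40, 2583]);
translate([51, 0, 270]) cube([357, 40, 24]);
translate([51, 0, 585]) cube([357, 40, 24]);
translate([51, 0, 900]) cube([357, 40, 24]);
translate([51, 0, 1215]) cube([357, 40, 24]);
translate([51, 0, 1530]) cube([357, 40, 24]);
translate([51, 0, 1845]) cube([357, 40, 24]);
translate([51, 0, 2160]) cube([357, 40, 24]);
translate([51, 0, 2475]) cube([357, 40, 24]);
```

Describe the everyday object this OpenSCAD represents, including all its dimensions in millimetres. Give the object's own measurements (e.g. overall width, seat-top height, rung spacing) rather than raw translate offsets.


A straight ladder. Two 51×40 mm vertical rails, 2583 mm tall, stand 459 mm apart (outside-to-outside) with their front faces coplanar on the −y side. 8 rungs, each 40 mm deep and 24 mm tall, span between the inner faces of the rails, front faces flush with the rails. The lowest rung's underside is at z = 270 mm and rungs are spaced 315 mm apart (underside to underside).


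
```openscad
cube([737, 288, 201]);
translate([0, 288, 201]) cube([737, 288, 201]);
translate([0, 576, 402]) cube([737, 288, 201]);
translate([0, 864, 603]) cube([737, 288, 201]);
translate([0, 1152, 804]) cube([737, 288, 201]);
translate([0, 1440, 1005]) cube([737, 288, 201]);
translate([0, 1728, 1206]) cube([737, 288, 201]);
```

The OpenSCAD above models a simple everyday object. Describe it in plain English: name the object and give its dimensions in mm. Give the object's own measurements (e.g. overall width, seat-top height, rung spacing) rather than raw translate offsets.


A straight staircase of 7 solid steps. Each step is 737 mm wide (x), 288 mm deep (y, the going) and 201 mm tall (the rise). The first step rests on the floor; each subsequent step sits one going further in +y and one rise higher in +z, directly behind and above the previous step with no overlap.


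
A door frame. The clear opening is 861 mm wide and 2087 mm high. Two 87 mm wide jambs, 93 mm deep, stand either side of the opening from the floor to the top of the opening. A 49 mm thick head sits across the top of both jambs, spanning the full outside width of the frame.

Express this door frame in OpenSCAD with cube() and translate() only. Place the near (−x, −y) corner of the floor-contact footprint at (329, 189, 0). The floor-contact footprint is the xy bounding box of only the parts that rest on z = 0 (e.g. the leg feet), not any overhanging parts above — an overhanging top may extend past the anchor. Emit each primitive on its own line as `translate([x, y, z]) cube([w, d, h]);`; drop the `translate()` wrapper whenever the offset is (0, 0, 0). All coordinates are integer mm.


translate([329, 189, 0]) cube([87, 93, 2087]);
translate([1277, 189, 0]) cube([87, 93, 2087]);
translate([329, 189, 2087]) cube([1035, 93, 49]);


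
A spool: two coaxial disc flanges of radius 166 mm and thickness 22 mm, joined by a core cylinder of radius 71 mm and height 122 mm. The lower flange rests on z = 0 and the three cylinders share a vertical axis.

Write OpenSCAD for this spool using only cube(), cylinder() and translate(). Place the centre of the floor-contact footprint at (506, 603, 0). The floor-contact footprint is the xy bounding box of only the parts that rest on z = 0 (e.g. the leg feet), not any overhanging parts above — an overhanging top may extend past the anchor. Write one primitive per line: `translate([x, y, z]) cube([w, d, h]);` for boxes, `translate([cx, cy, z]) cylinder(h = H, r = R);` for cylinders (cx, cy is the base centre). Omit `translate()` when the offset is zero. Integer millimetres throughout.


translate([506, 603, 0]) cylinder(h = 22, r = 166);
translate([506, 603, 22]) cylinder(h = 122, r = 71);
translate([506, 603, 144]) cylinder(h = 22, r = 166);


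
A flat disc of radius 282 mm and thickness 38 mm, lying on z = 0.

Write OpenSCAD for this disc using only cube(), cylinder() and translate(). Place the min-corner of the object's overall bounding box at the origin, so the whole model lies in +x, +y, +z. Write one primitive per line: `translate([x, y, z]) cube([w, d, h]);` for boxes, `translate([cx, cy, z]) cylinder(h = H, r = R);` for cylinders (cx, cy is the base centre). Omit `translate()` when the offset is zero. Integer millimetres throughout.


translate([282, 282, 0]) cylinder(h = 38, r = 282);


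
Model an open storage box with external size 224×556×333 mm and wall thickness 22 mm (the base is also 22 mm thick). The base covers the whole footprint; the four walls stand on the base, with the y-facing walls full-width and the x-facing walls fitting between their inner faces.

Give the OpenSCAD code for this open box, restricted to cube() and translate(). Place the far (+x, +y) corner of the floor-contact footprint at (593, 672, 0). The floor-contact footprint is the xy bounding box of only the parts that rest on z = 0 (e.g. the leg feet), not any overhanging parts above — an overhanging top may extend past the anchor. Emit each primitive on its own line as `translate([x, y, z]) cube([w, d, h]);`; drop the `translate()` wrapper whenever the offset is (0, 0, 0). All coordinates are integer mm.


translate([369, 116, 0]) cube([224, 556, 22]);
translate([369, 116, 22]) cube([224, 22, 311]);
translate([369, 650, 22]) cube([224, 22, 311]);
translate([369, 138, 22]) cube([22, 512, 311]);
translate([571, 138, 22]) cube([22, 512, 311]);


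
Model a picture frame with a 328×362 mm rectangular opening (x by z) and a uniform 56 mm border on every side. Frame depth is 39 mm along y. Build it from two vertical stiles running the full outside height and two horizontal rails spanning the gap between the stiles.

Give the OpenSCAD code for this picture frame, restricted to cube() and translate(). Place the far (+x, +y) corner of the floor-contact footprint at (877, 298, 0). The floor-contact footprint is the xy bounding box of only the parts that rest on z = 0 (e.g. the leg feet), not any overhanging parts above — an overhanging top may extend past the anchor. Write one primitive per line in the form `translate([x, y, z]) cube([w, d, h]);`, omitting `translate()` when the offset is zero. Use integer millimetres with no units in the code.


translate([437, 259, 0]) cube([56, 39, 474]);
translate([821, 259, 0]) cube([56, 39, 474]);
translate([493, 259, 0]) cube([328, 39, 56]);
translate([493, 259, 418]) cube([328, 39, 56]);


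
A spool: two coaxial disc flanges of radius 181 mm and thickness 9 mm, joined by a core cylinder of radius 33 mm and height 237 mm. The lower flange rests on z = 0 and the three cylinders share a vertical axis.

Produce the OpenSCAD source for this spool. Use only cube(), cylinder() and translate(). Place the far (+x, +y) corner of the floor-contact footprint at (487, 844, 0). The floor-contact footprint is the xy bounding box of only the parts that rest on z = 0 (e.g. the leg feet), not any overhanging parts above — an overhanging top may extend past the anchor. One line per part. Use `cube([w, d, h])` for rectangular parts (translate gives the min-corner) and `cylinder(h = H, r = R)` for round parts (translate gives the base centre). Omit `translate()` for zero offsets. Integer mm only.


translate([306, 663, 0]) cylinder(h = 9, r = 181);
translate([306, 663, 9]) cylinder(h = 237, r = 33);
translate([306, 663, 246]) cylinder(h = 9, r = 181);
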